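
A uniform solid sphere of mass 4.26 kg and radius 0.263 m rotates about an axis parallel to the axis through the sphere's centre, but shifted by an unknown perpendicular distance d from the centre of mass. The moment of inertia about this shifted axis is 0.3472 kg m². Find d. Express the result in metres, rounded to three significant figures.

0.232

About the centre-of-mass axis, I_cm = (2/5)MR² = (2/5)(4.26)(0.263)² = 0.11786 kg m².
Parallel axis theorem: I = I_cm + Md², so Md² = 0.3472 − 0.11786 = 0.22934 kg m².
d = √(0.22934 / 4.26) = 0.23202 m.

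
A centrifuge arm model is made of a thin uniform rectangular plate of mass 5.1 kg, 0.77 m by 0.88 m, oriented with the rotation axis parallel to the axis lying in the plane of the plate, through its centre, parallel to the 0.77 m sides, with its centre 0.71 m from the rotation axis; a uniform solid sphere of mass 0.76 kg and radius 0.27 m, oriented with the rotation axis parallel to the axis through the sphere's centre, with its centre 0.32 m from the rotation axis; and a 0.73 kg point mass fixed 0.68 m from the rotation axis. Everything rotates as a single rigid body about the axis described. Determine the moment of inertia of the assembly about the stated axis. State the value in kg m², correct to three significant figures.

Rectangular plate: I_cm = (1/12)Mb² = (1/12)(5.1)(0.88)² = 0.32912 kg m²; centre at d = 0.71 m, so I = I_cm + Md² gives I = 0.32912 + (5.1)(0.71)² = 2.9 kg m².
Solid sphere: I_cm = (2/5)MR² = (2/5)(0.76)(0.27)² = 0.022162 kg m²; centre at d = 0.32 m, so I = I_cm + Md² gives I = 0.022162 + (0.76)(0.32)² = 0.099986 kg m².
Point mass: I_cm = 0; centre at d = 0.68 m, so I = I_cm + Md² gives I = 0 + (0.73)(0.68)² = 0.33755 kg m².
Total I = 2.9 + 0.099986 + 0.33755 = 3.3376 kg m².

3.34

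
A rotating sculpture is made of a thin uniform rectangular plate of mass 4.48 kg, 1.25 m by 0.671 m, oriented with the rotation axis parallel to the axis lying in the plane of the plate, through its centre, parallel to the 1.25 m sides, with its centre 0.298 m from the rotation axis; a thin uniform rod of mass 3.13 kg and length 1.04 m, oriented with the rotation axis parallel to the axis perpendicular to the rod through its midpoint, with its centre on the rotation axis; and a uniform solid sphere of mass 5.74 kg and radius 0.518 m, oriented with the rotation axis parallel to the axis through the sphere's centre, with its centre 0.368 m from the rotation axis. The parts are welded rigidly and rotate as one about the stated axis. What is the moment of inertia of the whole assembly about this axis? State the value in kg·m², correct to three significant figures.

2.24

Rectangular plate: I_cm = (1/12)Mb² = (1/12)(4.48)(0.671)² = 0.16809 kg·m²; centre at d = 0.298 m, so I = I_cm + Md² gives I = 0.16809 + (4.48)(0.298)² = 0.56593 kg·m².
Thin rod: I_cm = (1/12)ML² = (1/12)(3.13)(1.04)² = 0.28212 kg·m²; axis through the centre, so I = 0.28212 kg·m².
Solid sphere: I_cm = (2/5)MR² = (2/5)(5.74)(0.518)² = 0.61607 kg·m²; centre at d = 0.368 m, so I = I_cm + Md² gives I = 0.61607 + (5.74)(0.368)² = 1.3934 kg·m².
Total I = 0.56593 + 0.28212 + 1.3934 = 2.2415 kg·m².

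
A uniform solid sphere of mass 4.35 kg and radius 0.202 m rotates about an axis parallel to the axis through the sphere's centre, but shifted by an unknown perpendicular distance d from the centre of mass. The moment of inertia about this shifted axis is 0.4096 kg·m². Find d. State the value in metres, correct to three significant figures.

0.279

About the centre-of-mass axis, I_cm = (2/5)MR² = (2/5)(4.35)(0.202)² = 0.070999 kg·m².
Parallel axis theorem: I = I_cm + Md², so Md² = 0.4096 − 0.070999 = 0.3386 kg·m².
d = √(0.3386 / 4.35) = 0.279 m.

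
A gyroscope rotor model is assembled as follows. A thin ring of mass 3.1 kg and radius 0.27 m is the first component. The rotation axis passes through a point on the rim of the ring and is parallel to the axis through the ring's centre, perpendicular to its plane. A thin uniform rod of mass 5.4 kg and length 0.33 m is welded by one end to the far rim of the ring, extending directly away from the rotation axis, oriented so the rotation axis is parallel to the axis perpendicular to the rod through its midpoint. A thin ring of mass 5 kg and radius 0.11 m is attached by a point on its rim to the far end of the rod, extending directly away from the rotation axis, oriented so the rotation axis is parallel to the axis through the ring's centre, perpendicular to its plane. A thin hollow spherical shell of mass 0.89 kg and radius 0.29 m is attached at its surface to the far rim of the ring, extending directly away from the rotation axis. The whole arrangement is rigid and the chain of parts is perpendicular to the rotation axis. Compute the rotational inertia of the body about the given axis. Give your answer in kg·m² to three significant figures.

9.79

Thin ring: I_cm = MR² = (3.1)(0.27)² = 0.22599 kg·m²; centre at d = 0.27 m, so I = I_cm + Md² gives I = 0.22599 + (3.1)(0.27)² = 0.45198 kg·m².
Thin rod: I_cm = (1/12)ML² = (1/12)(5.4)(0.33)² = 0.049005 kg·m²; centre at d = 0.27 + 0.27 + 0.165 = 0.705 m, so I = I_cm + Md² gives I = 0.049005 + (5.4)(0.705)² = 2.7329 kg·m².
Thin ring: I_cm = MR² = (5)(0.11)² = 0.0605 kg·m²; centre at d = 0.27 + 0.27 + 0.165 + 0.165 + 0.11 = 0.98 m, so I = I_cm + Md² gives I = 0.0605 + (5)(0.98)² = 4.8625 kg·m².
Spherical shell: I_cm = (2/3)MR² = (2/3)(0.89)(0.29)² = 0.049899 kg·m²; centre at d = 0.27 + 0.27 + 0.165 + 0.165 + 0.11 + 0.11 + 0.29 = 1.38 m, so I = I_cm + Md² gives I = 0.049899 + (0.89)(1.38)² = 1.7448 kg·m².
Total I = 0.45198 + 2.7329 + 4.8625 + 1.7448 = 9.7922 kg·m².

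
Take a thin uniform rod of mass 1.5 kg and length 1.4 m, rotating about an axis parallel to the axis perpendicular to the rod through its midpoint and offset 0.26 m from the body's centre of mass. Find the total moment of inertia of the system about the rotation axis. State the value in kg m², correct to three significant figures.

I_cm = (1/12)ML² = (1/12)(1.5)(1.4)² = 0.245 kg m²; centre at d = 0.26 m, so I = I_cm + Md² gives I = 0.245 + (1.5)(0.26)² = 0.3464 kg m².

0.346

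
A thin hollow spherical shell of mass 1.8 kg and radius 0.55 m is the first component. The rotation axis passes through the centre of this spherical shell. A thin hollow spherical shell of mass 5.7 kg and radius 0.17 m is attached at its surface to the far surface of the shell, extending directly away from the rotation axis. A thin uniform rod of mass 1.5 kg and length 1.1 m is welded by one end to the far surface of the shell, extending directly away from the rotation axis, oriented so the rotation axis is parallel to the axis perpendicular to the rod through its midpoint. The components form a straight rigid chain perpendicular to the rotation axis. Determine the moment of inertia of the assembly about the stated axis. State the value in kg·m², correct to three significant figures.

6.69

Spherical shell: I_cm = (2/3)MR² = (2/3)(1.8)(0.55)² = 0.363 kg·m²; axis through the centre, so I = 0.363 kg·m².
Spherical shell: I_cm = (2/3)MR² = (2/3)(5.7)(0.17)² = 0.10982 kg·m²; centre at d = 0.55 + 0.17 = 0.72 m, so the parallel axis theorem gives I = 0.10982 + (5.7)(0.72)² = 3.0647 kg·m².
Thin rod: I_cm = (1/12)ML² = (1/12)(1.5)(1.1)² = 0.15125 kg·m²; centre at d = 0.55 + 0.17 + 0.17 + 0.55 = 1.44 m, so the parallel axis theorem gives I = 0.15125 + (1.5)(1.44)² = 3.2617 kg·m².
Total I = 0.363 + 3.0647 + 3.2617 = 6.6894 kg·m².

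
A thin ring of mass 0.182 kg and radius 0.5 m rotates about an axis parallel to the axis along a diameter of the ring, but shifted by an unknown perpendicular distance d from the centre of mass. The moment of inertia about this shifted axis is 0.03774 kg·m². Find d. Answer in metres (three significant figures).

0.287

About the centre-of-mass axis, I_cm = (1/2)MR² = (1/2)(0.182)(0.5)² = 0.02275 kg·m².
Parallel axis theorem: I = I_cm + Md², so Md² = 0.03774 − 0.02275 = 0.01499 kg·m².
d = √(0.01499 / 0.182) = 0.28699 m.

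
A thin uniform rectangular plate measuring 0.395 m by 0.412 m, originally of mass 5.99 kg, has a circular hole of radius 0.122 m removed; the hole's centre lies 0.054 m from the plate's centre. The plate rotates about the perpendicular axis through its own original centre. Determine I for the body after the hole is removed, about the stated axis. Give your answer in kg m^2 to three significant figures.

Unpierced body about its centre: I₀ = (1/12)M(a²+b²) = (1/12)(5.99)[(0.395)² + (0.412)²] = 0.16261 kg m^2.
The removed disk has mass m = M·πr²/(ab) = (5.99)·π(0.122)²/(0.395·0.412) = 1.7211 kg (same uniform areal density).
Its moment of inertia about the rotation axis (parallel-axis theorem): I_hole = (1/2)mr² + md² = (1/2)(1.7211)(0.122)² + (1.7211)(0.054)² = 0.017827 kg m^2.
Treating the hole as negative mass, I = I₀ − I_hole = 0.16261 − 0.017827 = 0.14479 kg m^2.

0.145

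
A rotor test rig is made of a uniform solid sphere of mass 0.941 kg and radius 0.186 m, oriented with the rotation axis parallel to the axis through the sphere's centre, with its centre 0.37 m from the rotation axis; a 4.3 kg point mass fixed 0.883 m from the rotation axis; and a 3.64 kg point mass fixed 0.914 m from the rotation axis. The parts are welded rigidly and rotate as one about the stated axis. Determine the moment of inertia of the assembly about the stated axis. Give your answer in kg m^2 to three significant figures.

Solid sphere: I_cm = (2/5)MR² = (2/5)(0.941)(0.186)² = 0.013022 kg m^2; centre at d = 0.37 m, so the parallel axis theorem gives I = 0.013022 + (0.941)(0.37)² = 0.14184 kg m^2.
Point mass: I_cm = 0; centre at d = 0.883 m, so the parallel axis theorem gives I = 0 + (4.3)(0.883)² = 3.3527 kg m^2.
Point mass: I_cm = 0; centre at d = 0.914 m, so the parallel axis theorem gives I = 0 + (3.64)(0.914)² = 3.0408 kg m^2.
Total I = 0.14184 + 3.3527 + 3.0408 = 6.5353 kg m^2.

6.54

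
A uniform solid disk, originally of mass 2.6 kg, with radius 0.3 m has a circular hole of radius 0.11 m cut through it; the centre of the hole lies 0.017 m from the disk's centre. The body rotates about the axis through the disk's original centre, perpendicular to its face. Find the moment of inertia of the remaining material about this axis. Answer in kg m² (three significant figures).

Unpierced body about its centre: I₀ = (1/2)MR² = (1/2)(2.6)(0.3)² = 0.117 kg m².
The removed disk has mass m = M·(r/R)² = (2.6)(0.11/0.3)² = 0.34956 kg (same uniform areal density).
Its moment of inertia about the rotation axis (parallel-axis theorem): I_hole = (1/2)mr² + md² = (1/2)(0.34956)(0.11)² + (0.34956)(0.017)² = 0.0022158 kg m².
Treating the hole as negative mass, I = I₀ − I_hole = 0.117 − 0.0022158 = 0.11478 kg m².

0.115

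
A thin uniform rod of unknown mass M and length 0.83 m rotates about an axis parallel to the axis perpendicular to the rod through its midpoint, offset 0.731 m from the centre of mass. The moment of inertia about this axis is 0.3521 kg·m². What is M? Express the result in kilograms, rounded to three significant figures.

I = I_cm + Md² = (1/12)ML² + Md² = M·[0.0833333·(0.83)² + (0.731)²] = M·0.59177.
So M = 0.3521 / 0.59177 = 0.595 kg.

0.595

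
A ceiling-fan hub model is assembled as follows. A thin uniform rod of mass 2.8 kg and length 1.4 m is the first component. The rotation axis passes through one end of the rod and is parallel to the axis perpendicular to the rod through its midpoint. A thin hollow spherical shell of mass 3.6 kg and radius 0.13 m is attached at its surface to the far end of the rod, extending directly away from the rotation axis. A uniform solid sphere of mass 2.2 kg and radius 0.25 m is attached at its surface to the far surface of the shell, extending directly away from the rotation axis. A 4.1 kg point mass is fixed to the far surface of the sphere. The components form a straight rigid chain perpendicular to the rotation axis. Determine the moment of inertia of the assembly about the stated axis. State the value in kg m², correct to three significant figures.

37.5

Thin rod: I_cm = (1/12)ML² = (1/12)(2.8)(1.4)² = 0.45733 kg m²; centre at d = 0.7 m, so the parallel axis theorem gives I = 0.45733 + (2.8)(0.7)² = 1.8293 kg m².
Spherical shell: I_cm = (2/3)MR² = (2/3)(3.6)(0.13)² = 0.04056 kg m²; centre at d = 0.7 + 0.7 + 0.13 = 1.53 m, so the parallel axis theorem gives I = 0.04056 + (3.6)(1.53)² = 8.4678 kg m².
Solid sphere: I_cm = (2/5)MR² = (2/5)(2.2)(0.25)² = 0.055 kg m²; centre at d = 0.7 + 0.7 + 0.13 + 0.13 + 0.25 = 1.91 m, so the parallel axis theorem gives I = 0.055 + (2.2)(1.91)² = 8.0808 kg m².
Point mass: I_cm = 0; centre at d = 0.7 + 0.7 + 0.13 + 0.13 + 0.25 + 0.25 = 2.16 m, so the parallel axis theorem gives I = 0 + (4.1)(2.16)² = 19.129 kg m².
Total I = 1.8293 + 8.4678 + 8.0808 + 19.129 = 37.507 kg m².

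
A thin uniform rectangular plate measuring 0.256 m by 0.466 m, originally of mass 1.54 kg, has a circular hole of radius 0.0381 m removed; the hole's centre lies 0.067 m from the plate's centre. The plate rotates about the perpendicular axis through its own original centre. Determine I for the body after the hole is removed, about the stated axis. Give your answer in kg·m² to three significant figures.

Unpierced body about its centre: I₀ = (1/12)M(a²+b²) = (1/12)(1.54)[(0.256)² + (0.466)²] = 0.036279 kg·m².
The removed disk has mass m = M·πr²/(ab) = (1.54)·π(0.0381)²/(0.256·0.466) = 0.05887 kg (same uniform areal density).
Its moment of inertia about the rotation axis (parallel-axis theorem): I_hole = (1/2)mr² + md² = (1/2)(0.05887)(0.0381)² + (0.05887)(0.067)² = 0.000307 kg·m².
Treating the hole as negative mass, I = I₀ − I_hole = 0.036279 − 0.000307 = 0.035972 kg·m².

0.0360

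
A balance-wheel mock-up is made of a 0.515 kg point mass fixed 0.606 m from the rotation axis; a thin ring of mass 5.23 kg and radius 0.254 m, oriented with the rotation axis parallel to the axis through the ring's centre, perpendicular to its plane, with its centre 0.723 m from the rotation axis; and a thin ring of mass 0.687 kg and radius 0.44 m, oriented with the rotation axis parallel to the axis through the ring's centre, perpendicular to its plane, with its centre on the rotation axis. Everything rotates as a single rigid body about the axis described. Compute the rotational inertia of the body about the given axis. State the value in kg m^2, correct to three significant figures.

Point mass: I_cm = 0; centre at d = 0.606 m, so I = I_cm + Md² gives I = 0 + (0.515)(0.606)² = 0.18913 kg m^2.
Thin ring: I_cm = MR² = (5.23)(0.254)² = 0.33742 kg m^2; centre at d = 0.723 m, so I = I_cm + Md² gives I = 0.33742 + (5.23)(0.723)² = 3.0713 kg m^2.
Thin ring: I_cm = MR² = (0.687)(0.44)² = 0.133 kg m^2; axis through the centre, so I = 0.133 kg m^2.
Total I = 0.18913 + 3.0713 + 0.133 = 3.3934 kg m^2.

3.39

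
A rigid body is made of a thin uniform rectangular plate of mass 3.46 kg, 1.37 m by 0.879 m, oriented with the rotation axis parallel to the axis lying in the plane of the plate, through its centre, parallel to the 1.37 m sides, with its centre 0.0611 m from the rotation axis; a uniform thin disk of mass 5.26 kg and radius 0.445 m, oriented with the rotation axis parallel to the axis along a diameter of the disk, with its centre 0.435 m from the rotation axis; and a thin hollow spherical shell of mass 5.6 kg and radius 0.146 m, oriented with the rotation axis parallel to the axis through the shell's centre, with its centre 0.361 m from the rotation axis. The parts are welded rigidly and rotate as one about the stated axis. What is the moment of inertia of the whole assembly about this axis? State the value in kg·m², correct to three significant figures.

Rectangular plate: I_cm = (1/12)Mb² = (1/12)(3.46)(0.879)² = 0.22278 kg·m²; centre at d = 0.0611 m, so I = I_cm + Md² gives I = 0.22278 + (3.46)(0.0611)² = 0.2357 kg·m².
Thin disk: I_cm = (1/4)MR² = (1/4)(5.26)(0.445)² = 0.2604 kg·m²; centre at d = 0.435 m, so I = I_cm + Md² gives I = 0.2604 + (5.26)(0.435)² = 1.2557 kg·m².
Spherical shell: I_cm = (2/3)MR² = (2/3)(5.6)(0.146)² = 0.07958 kg·m²; centre at d = 0.361 m, so I = I_cm + Md² gives I = 0.07958 + (5.6)(0.361)² = 0.80938 kg·m².
Total I = 0.2357 + 1.2557 + 0.80938 = 2.3008 kg·m².

2.30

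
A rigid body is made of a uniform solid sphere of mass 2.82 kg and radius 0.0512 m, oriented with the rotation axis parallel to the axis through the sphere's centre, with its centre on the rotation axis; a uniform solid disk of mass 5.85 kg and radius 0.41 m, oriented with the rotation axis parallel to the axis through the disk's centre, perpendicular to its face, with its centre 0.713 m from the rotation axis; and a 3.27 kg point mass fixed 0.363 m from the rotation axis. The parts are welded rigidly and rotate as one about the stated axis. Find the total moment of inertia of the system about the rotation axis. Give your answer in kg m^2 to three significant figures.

Solid sphere: I_cm = (2/5)MR² = (2/5)(2.82)(0.0512)² = 0.002957 kg m^2; axis through the centre, so I = 0.002957 kg m^2.
Solid disk: I_cm = (1/2)MR² = (1/2)(5.85)(0.41)² = 0.49169 kg m^2; centre at d = 0.713 m, so I = I_cm + Md² gives I = 0.49169 + (5.85)(0.713)² = 3.4657 kg m^2.
Point mass: I_cm = 0; centre at d = 0.363 m, so I = I_cm + Md² gives I = 0 + (3.27)(0.363)² = 0.43088 kg m^2.
Total I = 0.002957 + 3.4657 + 0.43088 = 3.8995 kg m^2.

3.90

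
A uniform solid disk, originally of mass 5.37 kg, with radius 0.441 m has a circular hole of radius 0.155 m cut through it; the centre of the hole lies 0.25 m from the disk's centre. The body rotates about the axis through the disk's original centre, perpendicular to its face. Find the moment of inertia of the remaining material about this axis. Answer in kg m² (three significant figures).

Unpierced body about its centre: I₀ = (1/2)MR² = (1/2)(5.37)(0.441)² = 0.52218 kg m².
The removed disk has mass m = M·(r/R)² = (5.37)(0.155/0.441)² = 0.66338 kg (same uniform areal density).
Its moment of inertia about the rotation axis (parallel-axis theorem): I_hole = (1/2)mr² + md² = (1/2)(0.66338)(0.155)² + (0.66338)(0.25)² = 0.04943 kg m².
Treating the hole as negative mass, I = I₀ − I_hole = 0.52218 − 0.04943 = 0.47275 kg m².

0.473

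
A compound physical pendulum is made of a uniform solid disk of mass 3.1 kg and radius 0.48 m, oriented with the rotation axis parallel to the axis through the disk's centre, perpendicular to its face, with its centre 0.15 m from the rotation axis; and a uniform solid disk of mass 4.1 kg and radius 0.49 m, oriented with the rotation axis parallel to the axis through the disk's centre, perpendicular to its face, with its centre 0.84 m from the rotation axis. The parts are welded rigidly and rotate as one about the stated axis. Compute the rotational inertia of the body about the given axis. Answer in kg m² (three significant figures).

3.81

Solid disk: I_cm = (1/2)MR² = (1/2)(3.1)(0.48)² = 0.35712 kg m²; centre at d = 0.15 m, so the parallel axis theorem gives I = 0.35712 + (3.1)(0.15)² = 0.42687 kg m².
Solid disk: I_cm = (1/2)MR² = (1/2)(4.1)(0.49)² = 0.4922 kg m²; centre at d = 0.84 m, so the parallel axis theorem gives I = 0.4922 + (4.1)(0.84)² = 3.3852 kg m².
Total I = 0.42687 + 3.3852 = 3.812 kg m².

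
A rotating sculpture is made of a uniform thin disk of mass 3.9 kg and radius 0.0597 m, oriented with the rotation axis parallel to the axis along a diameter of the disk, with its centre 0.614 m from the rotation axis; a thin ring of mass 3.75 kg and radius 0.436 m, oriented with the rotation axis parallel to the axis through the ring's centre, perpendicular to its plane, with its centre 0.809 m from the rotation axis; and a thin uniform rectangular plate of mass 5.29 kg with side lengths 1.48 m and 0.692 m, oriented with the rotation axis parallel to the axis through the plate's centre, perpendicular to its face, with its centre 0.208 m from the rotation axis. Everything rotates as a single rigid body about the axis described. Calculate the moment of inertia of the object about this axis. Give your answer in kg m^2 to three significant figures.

6.05

Thin disk: I_cm = (1/4)MR² = (1/4)(3.9)(0.0597)² = 0.003475 kg m^2; centre at d = 0.614 m, so I = I_cm + Md² gives I = 0.003475 + (3.9)(0.614)² = 1.4738 kg m^2.
Thin ring: I_cm = MR² = (3.75)(0.436)² = 0.71286 kg m^2; centre at d = 0.809 m, so I = I_cm + Md² gives I = 0.71286 + (3.75)(0.809)² = 3.1672 kg m^2.
Rectangular plate: I_cm = (1/12)M(a²+b²) = (1/12)(5.29)[(1.48)² + (0.692)²] = 1.1767 kg m^2; centre at d = 0.208 m, so I = I_cm + Md² gives I = 1.1767 + (5.29)(0.208)² = 1.4056 kg m^2.
Total I = 1.4738 + 3.1672 + 1.4056 = 6.0465 kg m^2.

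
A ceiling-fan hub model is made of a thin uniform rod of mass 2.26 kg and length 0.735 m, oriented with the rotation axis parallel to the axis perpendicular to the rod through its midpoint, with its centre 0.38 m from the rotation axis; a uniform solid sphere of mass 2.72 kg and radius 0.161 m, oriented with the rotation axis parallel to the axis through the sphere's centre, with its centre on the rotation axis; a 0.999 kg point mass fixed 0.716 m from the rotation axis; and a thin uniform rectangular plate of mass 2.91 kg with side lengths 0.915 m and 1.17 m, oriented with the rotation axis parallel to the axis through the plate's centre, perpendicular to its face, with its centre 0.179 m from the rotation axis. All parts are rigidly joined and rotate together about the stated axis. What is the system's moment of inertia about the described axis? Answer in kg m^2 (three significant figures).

1.60

Thin rod: I_cm = (1/12)ML² = (1/12)(2.26)(0.735)² = 0.10174 kg m^2; centre at d = 0.38 m, so the parallel axis theorem gives I = 0.10174 + (2.26)(0.38)² = 0.42809 kg m^2.
Solid sphere: I_cm = (2/5)MR² = (2/5)(2.72)(0.161)² = 0.028202 kg m^2; axis through the centre, so I = 0.028202 kg m^2.
Point mass: I_cm = 0; centre at d = 0.716 m, so the parallel axis theorem gives I = 0 + (0.999)(0.716)² = 0.51214 kg m^2.
Rectangular plate: I_cm = (1/12)M(a²+b²) = (1/12)(2.91)[(0.915)² + (1.17)²] = 0.53499 kg m^2; centre at d = 0.179 m, so the parallel axis theorem gives I = 0.53499 + (2.91)(0.179)² = 0.62822 kg m^2.
Total I = 0.42809 + 0.028202 + 0.51214 + 0.62822 = 1.5967 kg m^2.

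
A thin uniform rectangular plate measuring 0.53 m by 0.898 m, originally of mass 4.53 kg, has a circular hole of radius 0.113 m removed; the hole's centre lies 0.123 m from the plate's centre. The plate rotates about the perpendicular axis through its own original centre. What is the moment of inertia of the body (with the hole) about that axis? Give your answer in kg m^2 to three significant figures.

Unpierced body about its centre: I₀ = (1/12)M(a²+b²) = (1/12)(4.53)[(0.53)² + (0.898)²] = 0.41046 kg m^2.
The removed disk has mass m = M·πr²/(ab) = (4.53)·π(0.113)²/(0.53·0.898) = 0.38181 kg (same uniform areal density).
Its moment of inertia about the rotation axis (parallel-axis theorem): I_hole = (1/2)mr² + md² = (1/2)(0.38181)(0.113)² + (0.38181)(0.123)² = 0.0082142 kg m^2.
Treating the hole as negative mass, I = I₀ − I_hole = 0.41046 − 0.0082142 = 0.40224 kg m^2.

0.402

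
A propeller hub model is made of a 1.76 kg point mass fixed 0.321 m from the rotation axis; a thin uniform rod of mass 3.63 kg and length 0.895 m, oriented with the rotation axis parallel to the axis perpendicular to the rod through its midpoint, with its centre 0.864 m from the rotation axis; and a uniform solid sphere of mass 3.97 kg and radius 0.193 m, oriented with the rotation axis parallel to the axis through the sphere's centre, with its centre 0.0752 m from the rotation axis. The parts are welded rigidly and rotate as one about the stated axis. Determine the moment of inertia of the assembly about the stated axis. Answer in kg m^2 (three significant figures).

Point mass: I_cm = 0; centre at d = 0.321 m, so the parallel axis theorem gives I = 0 + (1.76)(0.321)² = 0.18135 kg m^2.
Thin rod: I_cm = (1/12)ML² = (1/12)(3.63)(0.895)² = 0.24231 kg m^2; centre at d = 0.864 m, so the parallel axis theorem gives I = 0.24231 + (3.63)(0.864)² = 2.9521 kg m^2.
Solid sphere: I_cm = (2/5)MR² = (2/5)(3.97)(0.193)² = 0.059151 kg m^2; centre at d = 0.0752 m, so the parallel axis theorem gives I = 0.059151 + (3.97)(0.0752)² = 0.081602 kg m^2.
Total I = 0.18135 + 2.9521 + 0.081602 = 3.215 kg m^2.

3.22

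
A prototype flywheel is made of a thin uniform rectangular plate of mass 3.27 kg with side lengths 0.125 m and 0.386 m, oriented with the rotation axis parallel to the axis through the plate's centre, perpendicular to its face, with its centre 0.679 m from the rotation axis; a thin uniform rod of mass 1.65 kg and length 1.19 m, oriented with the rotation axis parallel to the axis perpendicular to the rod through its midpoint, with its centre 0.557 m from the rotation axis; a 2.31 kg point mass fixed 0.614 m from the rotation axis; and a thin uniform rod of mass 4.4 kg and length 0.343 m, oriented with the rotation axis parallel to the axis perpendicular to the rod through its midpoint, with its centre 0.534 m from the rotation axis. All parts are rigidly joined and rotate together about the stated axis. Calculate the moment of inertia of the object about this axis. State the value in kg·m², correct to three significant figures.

4.43

Rectangular plate: I_cm = (1/12)M(a²+b²) = (1/12)(3.27)[(0.125)² + (0.386)²] = 0.044859 kg·m²; centre at d = 0.679 m, so the parallel axis theorem gives I = 0.044859 + (3.27)(0.679)² = 1.5525 kg·m².
Thin rod: I_cm = (1/12)ML² = (1/12)(1.65)(1.19)² = 0.19471 kg·m²; centre at d = 0.557 m, so the parallel axis theorem gives I = 0.19471 + (1.65)(0.557)² = 0.70662 kg·m².
Point mass: I_cm = 0; centre at d = 0.614 m, so the parallel axis theorem gives I = 0 + (2.31)(0.614)² = 0.87086 kg·m².
Thin rod: I_cm = (1/12)ML² = (1/12)(4.4)(0.343)² = 0.043138 kg·m²; centre at d = 0.534 m, so the parallel axis theorem gives I = 0.043138 + (4.4)(0.534)² = 1.2978 kg·m².
Total I = 1.5525 + 0.70662 + 0.87086 + 1.2978 = 4.4278 kg·m².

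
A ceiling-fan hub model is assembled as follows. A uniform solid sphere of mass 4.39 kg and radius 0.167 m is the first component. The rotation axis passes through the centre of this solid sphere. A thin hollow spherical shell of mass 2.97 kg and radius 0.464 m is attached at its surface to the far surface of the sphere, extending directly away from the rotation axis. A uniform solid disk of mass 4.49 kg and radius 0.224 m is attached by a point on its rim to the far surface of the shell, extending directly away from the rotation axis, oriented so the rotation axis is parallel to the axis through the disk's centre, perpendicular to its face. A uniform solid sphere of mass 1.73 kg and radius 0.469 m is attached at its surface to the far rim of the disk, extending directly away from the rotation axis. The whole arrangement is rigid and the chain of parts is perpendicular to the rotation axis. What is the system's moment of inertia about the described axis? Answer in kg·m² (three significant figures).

16.7

Solid sphere: I_cm = (2/5)MR² = (2/5)(4.39)(0.167)² = 0.048973 kg·m²; axis through the centre, so I = 0.048973 kg·m².
Spherical shell: I_cm = (2/3)MR² = (2/3)(2.97)(0.464)² = 0.42629 kg·m²; centre at d = 0.167 + 0.464 = 0.631 m, so I = I_cm + Md² gives I = 0.42629 + (2.97)(0.631)² = 1.6088 kg·m².
Solid disk: I_cm = (1/2)MR² = (1/2)(4.49)(0.224)² = 0.11265 kg·m²; centre at d = 0.167 + 0.464 + 0.464 + 0.224 = 1.319 m, so I = I_cm + Md² gives I = 0.11265 + (4.49)(1.319)² = 7.9242 kg·m².
Solid sphere: I_cm = (2/5)MR² = (2/5)(1.73)(0.469)² = 0.15221 kg·m²; centre at d = 0.167 + 0.464 + 0.464 + 0.224 + 0.224 + 0.469 = 2.012 m, so I = I_cm + Md² gives I = 0.15221 + (1.73)(2.012)² = 7.1555 kg·m².
Total I = 0.048973 + 1.6088 + 7.9242 + 7.1555 = 16.737 kg·m².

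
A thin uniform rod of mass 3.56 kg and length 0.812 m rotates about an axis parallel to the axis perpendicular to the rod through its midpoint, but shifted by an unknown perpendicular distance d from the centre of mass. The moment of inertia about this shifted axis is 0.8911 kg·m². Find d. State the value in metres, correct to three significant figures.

0.442

About the centre-of-mass axis, I_cm = (1/12)ML² = (1/12)(3.56)(0.812)² = 0.19561 kg·m².
Parallel axis theorem: I = I_cm + Md², so Md² = 0.8911 − 0.19561 = 0.69549 kg·m².
d = √(0.69549 / 3.56) = 0.442 m.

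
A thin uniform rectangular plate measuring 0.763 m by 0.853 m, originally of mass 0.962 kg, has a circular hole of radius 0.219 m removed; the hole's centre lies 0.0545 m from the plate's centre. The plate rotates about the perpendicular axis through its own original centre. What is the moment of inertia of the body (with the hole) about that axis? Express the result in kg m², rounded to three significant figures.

Unpierced body about its centre: I₀ = (1/12)M(a²+b²) = (1/12)(0.962)[(0.763)² + (0.853)²] = 0.105 kg m².
The removed disk has mass m = M·πr²/(ab) = (0.962)·π(0.219)²/(0.763·0.853) = 0.22271 kg (same uniform areal density).
Its moment of inertia about the rotation axis (parallel-axis theorem): I_hole = (1/2)mr² + md² = (1/2)(0.22271)(0.219)² + (0.22271)(0.0545)² = 0.0060022 kg m².
Treating the hole as negative mass, I = I₀ − I_hole = 0.105 − 0.0060022 = 0.098998 kg m².

0.0990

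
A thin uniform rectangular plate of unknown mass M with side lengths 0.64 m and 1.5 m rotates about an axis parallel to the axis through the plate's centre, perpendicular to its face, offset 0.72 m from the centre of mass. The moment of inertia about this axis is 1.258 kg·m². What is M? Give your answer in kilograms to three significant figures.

1.70

I = I_cm + Md² = (1/12)M(a²+b²) + Md² = M·[0.0833333·[(0.64)² + (1.5)²] + (0.72)²] = M·0.74003.
So M = 1.258 / 0.74003 = 1.6999 kg.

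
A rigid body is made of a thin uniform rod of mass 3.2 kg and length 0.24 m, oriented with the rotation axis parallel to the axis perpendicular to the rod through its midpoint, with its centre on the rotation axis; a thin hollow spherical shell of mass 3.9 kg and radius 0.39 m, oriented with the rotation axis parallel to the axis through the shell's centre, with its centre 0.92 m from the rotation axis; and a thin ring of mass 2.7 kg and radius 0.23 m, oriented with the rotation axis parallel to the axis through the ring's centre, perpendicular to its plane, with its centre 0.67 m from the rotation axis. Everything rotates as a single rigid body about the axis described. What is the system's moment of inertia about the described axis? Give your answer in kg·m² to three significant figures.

Thin rod: I_cm = (1/12)ML² = (1/12)(3.2)(0.24)² = 0.01536 kg·m²; axis through the centre, so I = 0.01536 kg·m².
Spherical shell: I_cm = (2/3)MR² = (2/3)(3.9)(0.39)² = 0.39546 kg·m²; centre at d = 0.92 m, so I = I_cm + Md² gives I = 0.39546 + (3.9)(0.92)² = 3.6964 kg·m².
Thin ring: I_cm = MR² = (2.7)(0.23)² = 0.14283 kg·m²; centre at d = 0.67 m, so I = I_cm + Md² gives I = 0.14283 + (2.7)(0.67)² = 1.3549 kg·m².
Total I = 0.01536 + 3.6964 + 1.3549 = 5.0666 kg·m².

5.07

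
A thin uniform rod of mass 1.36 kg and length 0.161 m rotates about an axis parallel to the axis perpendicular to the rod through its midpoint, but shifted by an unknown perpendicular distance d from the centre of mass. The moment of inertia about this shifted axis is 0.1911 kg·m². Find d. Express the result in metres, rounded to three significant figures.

About the centre-of-mass axis, I_cm = (1/12)ML² = (1/12)(1.36)(0.161)² = 0.0029377 kg·m².
Parallel axis theorem: I = I_cm + Md², so Md² = 0.1911 − 0.0029377 = 0.18816 kg·m².
d = √(0.18816 / 1.36) = 0.37196 m.

0.372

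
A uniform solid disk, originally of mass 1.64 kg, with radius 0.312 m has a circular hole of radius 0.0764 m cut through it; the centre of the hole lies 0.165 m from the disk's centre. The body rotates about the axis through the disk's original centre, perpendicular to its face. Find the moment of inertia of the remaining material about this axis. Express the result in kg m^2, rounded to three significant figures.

0.0769

Unpierced body about its centre: I₀ = (1/2)MR² = (1/2)(1.64)(0.312)² = 0.079822 kg m^2.
The removed disk has mass m = M·(r/R)² = (1.64)(0.0764/0.312)² = 0.098338 kg (same uniform areal density).
Its moment of inertia about the rotation axis (parallel-axis theorem): I_hole = (1/2)mr² + md² = (1/2)(0.098338)(0.0764)² + (0.098338)(0.165)² = 0.0029642 kg m^2.
Treating the hole as negative mass, I = I₀ − I_hole = 0.079822 − 0.0029642 = 0.076858 kg m^2.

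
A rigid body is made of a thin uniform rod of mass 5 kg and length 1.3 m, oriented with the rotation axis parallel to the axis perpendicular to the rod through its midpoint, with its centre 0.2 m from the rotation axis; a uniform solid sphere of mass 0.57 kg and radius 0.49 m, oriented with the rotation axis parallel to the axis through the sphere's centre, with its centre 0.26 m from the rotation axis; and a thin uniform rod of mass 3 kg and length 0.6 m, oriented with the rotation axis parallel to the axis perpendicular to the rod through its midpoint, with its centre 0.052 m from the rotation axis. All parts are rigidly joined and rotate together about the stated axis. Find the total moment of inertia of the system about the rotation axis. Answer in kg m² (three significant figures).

Thin rod: I_cm = (1/12)ML² = (1/12)(5)(1.3)² = 0.70417 kg m²; centre at d = 0.2 m, so I = I_cm + Md² gives I = 0.70417 + (5)(0.2)² = 0.90417 kg m².
Solid sphere: I_cm = (2/5)MR² = (2/5)(0.57)(0.49)² = 0.054743 kg m²; centre at d = 0.26 m, so I = I_cm + Md² gives I = 0.054743 + (0.57)(0.26)² = 0.093275 kg m².
Thin rod: I_cm = (1/12)ML² = (1/12)(3)(0.6)² = 0.09 kg m²; centre at d = 0.052 m, so I = I_cm + Md² gives I = 0.09 + (3)(0.052)² = 0.098112 kg m².
Total I = 0.90417 + 0.093275 + 0.098112 = 1.0956 kg m².

1.10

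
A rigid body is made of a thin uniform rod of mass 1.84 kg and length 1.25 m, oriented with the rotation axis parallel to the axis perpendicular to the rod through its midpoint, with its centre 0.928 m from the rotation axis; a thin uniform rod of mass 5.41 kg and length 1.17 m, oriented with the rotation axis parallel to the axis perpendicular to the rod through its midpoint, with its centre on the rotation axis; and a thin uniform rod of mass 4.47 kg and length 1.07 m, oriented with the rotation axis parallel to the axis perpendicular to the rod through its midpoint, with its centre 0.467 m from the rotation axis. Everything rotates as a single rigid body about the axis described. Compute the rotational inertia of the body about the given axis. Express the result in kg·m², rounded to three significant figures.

Thin rod: I_cm = (1/12)ML² = (1/12)(1.84)(1.25)² = 0.23958 kg·m²; centre at d = 0.928 m, so the parallel axis theorem gives I = 0.23958 + (1.84)(0.928)² = 1.8242 kg·m².
Thin rod: I_cm = (1/12)ML² = (1/12)(5.41)(1.17)² = 0.61715 kg·m²; axis through the centre, so I = 0.61715 kg·m².
Thin rod: I_cm = (1/12)ML² = (1/12)(4.47)(1.07)² = 0.42648 kg·m²; centre at d = 0.467 m, so the parallel axis theorem gives I = 0.42648 + (4.47)(0.467)² = 1.4013 kg·m².
Total I = 1.8242 + 0.61715 + 1.4013 = 3.8426 kg·m².

3.84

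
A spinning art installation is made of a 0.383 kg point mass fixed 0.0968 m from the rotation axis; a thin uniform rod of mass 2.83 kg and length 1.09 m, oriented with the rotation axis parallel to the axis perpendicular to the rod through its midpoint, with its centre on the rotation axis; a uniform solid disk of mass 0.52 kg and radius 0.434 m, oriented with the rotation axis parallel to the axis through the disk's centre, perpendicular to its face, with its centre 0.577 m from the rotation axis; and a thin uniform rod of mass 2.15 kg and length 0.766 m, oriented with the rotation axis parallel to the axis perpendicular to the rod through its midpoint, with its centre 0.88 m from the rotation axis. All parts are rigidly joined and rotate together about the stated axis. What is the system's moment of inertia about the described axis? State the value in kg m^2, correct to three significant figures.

2.28

Point mass: I_cm = 0; centre at d = 0.0968 m, so I = I_cm + Md² gives I = 0 + (0.383)(0.0968)² = 0.0035888 kg m^2.
Thin rod: I_cm = (1/12)ML² = (1/12)(2.83)(1.09)² = 0.28019 kg m^2; axis through the centre, so I = 0.28019 kg m^2.
Solid disk: I_cm = (1/2)MR² = (1/2)(0.52)(0.434)² = 0.048973 kg m^2; centre at d = 0.577 m, so I = I_cm + Md² gives I = 0.048973 + (0.52)(0.577)² = 0.2221 kg m^2.
Thin rod: I_cm = (1/12)ML² = (1/12)(2.15)(0.766)² = 0.10513 kg m^2; centre at d = 0.88 m, so I = I_cm + Md² gives I = 0.10513 + (2.15)(0.88)² = 1.7701 kg m^2.
Total I = 0.0035888 + 0.28019 + 0.2221 + 1.7701 = 2.276 kg m^2.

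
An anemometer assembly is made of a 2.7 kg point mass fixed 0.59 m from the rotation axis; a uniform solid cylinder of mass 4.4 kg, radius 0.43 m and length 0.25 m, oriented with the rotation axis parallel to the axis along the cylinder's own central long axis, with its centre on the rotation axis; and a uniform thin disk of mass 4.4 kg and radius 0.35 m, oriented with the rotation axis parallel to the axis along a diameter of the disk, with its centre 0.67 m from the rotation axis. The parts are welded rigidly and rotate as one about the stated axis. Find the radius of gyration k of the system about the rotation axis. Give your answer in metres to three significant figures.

0.548

Point mass: I_cm = 0; centre at d = 0.59 m, so I = I_cm + Md² gives I = 0 + (2.7)(0.59)² = 0.93987 kg·m².
Solid cylinder: I_cm = (1/2)MR² = (1/2)(4.4)(0.43)² = 0.40678 kg·m²; axis through the centre, so I = 0.40678 kg·m².
Thin disk: I_cm = (1/4)MR² = (1/4)(4.4)(0.35)² = 0.13475 kg·m²; centre at d = 0.67 m, so I = I_cm + Md² gives I = 0.13475 + (4.4)(0.67)² = 2.1099 kg·m².
Total I = 3.4566 kg·m²; total mass M = 11.5 kg.
k = √(I/M) = √(3.4566/11.5) = 0.54824 m.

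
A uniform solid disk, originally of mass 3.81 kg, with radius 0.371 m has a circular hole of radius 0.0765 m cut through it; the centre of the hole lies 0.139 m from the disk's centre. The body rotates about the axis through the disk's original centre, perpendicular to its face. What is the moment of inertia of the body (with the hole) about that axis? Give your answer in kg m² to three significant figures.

Unpierced body about its centre: I₀ = (1/2)MR² = (1/2)(3.81)(0.371)² = 0.26221 kg m².
The removed disk has mass m = M·(r/R)² = (3.81)(0.0765/0.371)² = 0.16199 kg (same uniform areal density).
Its moment of inertia about the rotation axis (parallel-axis theorem): I_hole = (1/2)mr² + md² = (1/2)(0.16199)(0.0765)² + (0.16199)(0.139)² = 0.0036039 kg m².
Treating the hole as negative mass, I = I₀ − I_hole = 0.26221 − 0.0036039 = 0.2586 kg m².

0.259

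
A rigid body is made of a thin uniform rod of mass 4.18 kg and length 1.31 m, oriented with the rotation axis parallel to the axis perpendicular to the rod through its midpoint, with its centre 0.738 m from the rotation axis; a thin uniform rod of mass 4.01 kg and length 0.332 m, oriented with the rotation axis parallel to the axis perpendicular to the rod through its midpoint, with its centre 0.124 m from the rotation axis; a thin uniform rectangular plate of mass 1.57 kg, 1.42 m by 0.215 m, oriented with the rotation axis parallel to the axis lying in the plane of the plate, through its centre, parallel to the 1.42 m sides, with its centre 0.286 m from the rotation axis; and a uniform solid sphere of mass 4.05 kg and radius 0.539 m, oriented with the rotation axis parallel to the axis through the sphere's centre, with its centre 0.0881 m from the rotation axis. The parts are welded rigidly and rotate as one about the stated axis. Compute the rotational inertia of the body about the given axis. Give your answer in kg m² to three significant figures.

3.61

Thin rod: I_cm = (1/12)ML² = (1/12)(4.18)(1.31)² = 0.59777 kg m²; centre at d = 0.738 m, so I = I_cm + Md² gives I = 0.59777 + (4.18)(0.738)² = 2.8744 kg m².
Thin rod: I_cm = (1/12)ML² = (1/12)(4.01)(0.332)² = 0.036833 kg m²; centre at d = 0.124 m, so I = I_cm + Md² gives I = 0.036833 + (4.01)(0.124)² = 0.098491 kg m².
Rectangular plate: I_cm = (1/12)Mb² = (1/12)(1.57)(0.215)² = 0.0060478 kg m²; centre at d = 0.286 m, so I = I_cm + Md² gives I = 0.0060478 + (1.57)(0.286)² = 0.13447 kg m².
Solid sphere: I_cm = (2/5)MR² = (2/5)(4.05)(0.539)² = 0.47064 kg m²; centre at d = 0.0881 m, so I = I_cm + Md² gives I = 0.47064 + (4.05)(0.0881)² = 0.50208 kg m².
Total I = 2.8744 + 0.098491 + 0.13447 + 0.50208 = 3.6094 kg m².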